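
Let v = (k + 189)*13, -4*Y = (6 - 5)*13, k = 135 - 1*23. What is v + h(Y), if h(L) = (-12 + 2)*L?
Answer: 7891/2 ≈ 3945.5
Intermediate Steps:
k = 112 (k = 135 - 23 = 112)
Y = -13/4 (Y = -(6 - 5)*13/4 = -13/4 ≈ -3.2500)
h(L) = -10*L
v = 3913 (v = (112 + 189)*13 = 301*13 = 3913)
v + h(Y) = 3913 - 10*(-13/4) = 3913 + 65/2 = 7891/2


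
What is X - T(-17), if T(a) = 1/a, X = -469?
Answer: -7972/17 ≈ -468.94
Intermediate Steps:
X - T(-17) = -469 - 1/(-17) = -469 - 1*(-1/17) = -469 + 1/17 = -7972/17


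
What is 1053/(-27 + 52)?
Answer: 1053/25 ≈ 42.120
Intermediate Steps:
1053/(-27 + 52) = 1053/25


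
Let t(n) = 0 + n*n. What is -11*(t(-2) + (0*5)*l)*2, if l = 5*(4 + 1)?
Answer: -88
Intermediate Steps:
t(n) = n² (t(n) = 0 + n² = n²)
l = 25 (l = 5*5 = 25)
-11*(t(-2) + (0*5)*l)*2 = -11*((-2)² + (0*5)*25)*2 = -11*(4 + 0*25)*2 = -11*(4 + 0)*2 = -44*2 = -11*8 = -88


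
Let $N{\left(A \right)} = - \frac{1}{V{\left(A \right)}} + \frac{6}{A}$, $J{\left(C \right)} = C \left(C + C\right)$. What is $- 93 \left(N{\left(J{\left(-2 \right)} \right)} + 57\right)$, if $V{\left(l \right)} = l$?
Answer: $- \frac{42873}{8} \approx -5359.1$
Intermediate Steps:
$J{\left(C \right)} = 2 C^{2}$ ($J{\left(C \right)} = C 2 C = 2 C^{2}$)
$N{\left(A \right)} = \frac{5}{A}$ ($N{\left(A \right)} = - \frac{1}{A} + \frac{6}{A} = \frac{5}{A}$)
$- 93 \left(N{\left(J{\left(-2 \right)} \right)} + 57\right) = - 93 \left(\frac{5}{2 \left(-2\right)^{2}} + 57\right) = - 93 \left(\frac{5}{2 \cdot 4} + 57\right) = - 93 \left(\frac{5}{8} + 57\right) = \left(-93\right) \frac{461}{8} = - \frac{42873}{8}$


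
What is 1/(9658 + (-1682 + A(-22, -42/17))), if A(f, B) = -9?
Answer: 1/7967 ≈ 0.00012552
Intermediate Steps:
1/(9658 + (-1682 + A(-22, -42/17))) = 1/(9658 + (-1682 - 9)) = 1/(9658 - 1691) = 1/7967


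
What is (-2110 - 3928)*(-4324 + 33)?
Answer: 25909058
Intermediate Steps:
(-2110 - 3928)*(-4324 + 33) = -6038*(-4291) = 25909058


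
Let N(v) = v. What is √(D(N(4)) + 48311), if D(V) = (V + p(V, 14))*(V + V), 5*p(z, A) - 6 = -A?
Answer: √1208255/5 ≈ 219.84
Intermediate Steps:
p(z, A) = 6/5 - A/5 (p(z, A) = 6/5 + (-A)/5 = 6/5 - A/5)
D(V) = 2*V*(-8/5 + V) (D(V) = (V + (6/5 - ⅕*14))*(V + V) = (V + (6/5 - 14/5))*(2*V) = (V - 8/5)*(2*V) = (-8/5 + V)*(2*V) = 2*V*(-8/5 + V))
√(D(N(4)) + 48311) = √((⅖)*4*(-8 + 5*4) + 48311) = √((⅖)*4*(-8 + 20) + 48311) = √((⅖)*4*12 + 48311) = √(96/5 + 48311) = √(241651/5) = √1208255/5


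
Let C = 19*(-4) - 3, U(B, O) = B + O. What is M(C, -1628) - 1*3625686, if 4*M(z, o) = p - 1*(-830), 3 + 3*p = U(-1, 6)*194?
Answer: -43504775/12 ≈ -3.6254e+6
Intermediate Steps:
p = 967/3 (p = -1 + ((-1 + 6)*194)/3 = -1 + (5*194)/3 = -1 + (1/3)*970 = -1 + 970/3 = 967/3 ≈ 322.33)
C = -79 (C = -76 - 3 = -79)
M(z, o) = 3457/12 (M(z, o) = (967/3 - 1*(-830))/4 = (967/3 + 830)/4 = (1/4)*(3457/3) = 3457/12)
M(C, -1628) - 1*3625686 = 3457/12 - 1*3625686 = 3457/12 - 3625686 = -43504775/12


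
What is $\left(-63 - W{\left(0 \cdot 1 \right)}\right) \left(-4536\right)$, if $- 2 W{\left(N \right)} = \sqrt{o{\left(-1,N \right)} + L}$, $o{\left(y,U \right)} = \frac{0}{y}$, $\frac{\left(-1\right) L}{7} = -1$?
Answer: $285768 - 2268 \sqrt{7} \approx 2.7977 \cdot 10^{5}$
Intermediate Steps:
$L = 7$ ($L = \left(-7\right) \left(-1\right) = 7$)
$o{\left(y,U \right)} = 0$
$W{\left(N \right)} = - \frac{\sqrt{7}}{2}$ ($W{\left(N \right)} = - \frac{\sqrt{0 + 7}}{2} = - \frac{\sqrt{7}}{2}$)
$\left(-63 - W{\left(0 \cdot 1 \right)}\right) \left(-4536\right) = \left(-63 - - \frac{\sqrt{7}}{2}\right) \left(-4536\right) = \left(-63 + \frac{\sqrt{7}}{2}\right) \left(-4536\right) = 285768 - 2268 \sqrt{7}$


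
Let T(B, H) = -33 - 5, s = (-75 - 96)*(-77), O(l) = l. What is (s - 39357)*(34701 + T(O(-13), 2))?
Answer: -907823970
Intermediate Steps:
s = 13167 (s = -171*(-77) = 13167)
T(B, H) = -38
(s - 39357)*(34701 + T(O(-13), 2)) = (13167 - 39357)*(34701 - 38) = -26190*34663 = -907823970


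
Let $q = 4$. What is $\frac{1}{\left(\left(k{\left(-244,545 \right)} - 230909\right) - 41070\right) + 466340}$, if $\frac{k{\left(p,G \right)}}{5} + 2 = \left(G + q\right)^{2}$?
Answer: $\frac{1}{1701356} \approx 5.8777 \cdot 10^{-7}$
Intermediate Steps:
$k{\left(p,G \right)} = -10 + 5 \left(4 + G\right)^{2}$ ($k{\left(p,G \right)} = -10 + 5 \left(G + 4\right)^{2} = -10 + 5 \left(4 + G\right)^{2}$)
$\frac{1}{\left(\left(k{\left(-244,545 \right)} - 230909\right) - 41070\right) + 466340} = \frac{1}{\left(\left(\left(-10 + 5 \left(4 + 545\right)^{2}\right) - 230909\right) - 41070\right) + 466340} = \frac{1}{\left(\left(\left(-10 + 5 \cdot 549^{2}\right) - 230909\right) - 41070\right) + 466340} = \frac{1}{\left(\left(\left(-10 + 5 \cdot 301401\right) - 230909\right) - 41070\right) + 466340} = \frac{1}{\left(\left(\left(-10 + 1507005\right) - 230909\right) - 41070\right) + 466340} = \frac{1}{\left(\left(1506995 - 230909\right) - 41070\right) + 466340} = \frac{1}{\left(1276086 - 41070\right) + 466340} = \frac{1}{1235016 + 466340} = \frac{1}{1701356}$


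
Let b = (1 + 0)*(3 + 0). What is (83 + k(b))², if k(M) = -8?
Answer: 5625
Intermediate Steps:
b = 3 (b = 1*3 = 3)
(83 + k(b))² = (83 - 8)² = 75² = 5625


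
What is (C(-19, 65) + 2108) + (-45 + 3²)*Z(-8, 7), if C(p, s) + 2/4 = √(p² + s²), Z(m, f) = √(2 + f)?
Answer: 3999/2 + √4586 ≈ 2067.2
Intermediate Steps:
C(p, s) = -½ + √(p² + s²)
(C(-19, 65) + 2108) + (-45 + 3²)*Z(-8, 7) = ((-½ + √((-19)² + 65²)) + 2108) + (-45 + 3²)*√(2 + 7) = ((-½ + √(361 + 4225)) + 2108) + (-45 + 9)*√9 = ((-½ + √4586) + 2108) - 36*3 = (4215/2 + √4586) - 108 = 3999/2 + √4586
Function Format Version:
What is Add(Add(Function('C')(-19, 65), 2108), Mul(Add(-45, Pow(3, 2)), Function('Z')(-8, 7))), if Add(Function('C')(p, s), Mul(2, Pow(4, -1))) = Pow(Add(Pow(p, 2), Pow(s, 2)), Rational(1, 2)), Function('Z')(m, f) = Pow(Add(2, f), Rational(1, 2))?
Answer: Add(Rational(3999, 2), Pow(4586, Rational(1, 2))) ≈ 2067.2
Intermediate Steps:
Function('C')(p, s) = Add(Rational(-1, 2), Pow(Add(Pow(p, 2), Pow(s, 2)), Rational(1, 2)))
Add(Add(Function('C')(-19, 65), 2108), Mul(Add(-45, Pow(3, 2)), Function('Z')(-8, 7))) = Add(Add(Add(Rational(-1, 2), Pow(Add(Pow(-19, 2), Pow(65, 2)), Rational(1, 2))), 2108), Mul(Add(-45, Pow(3, 2)), Pow(Add(2, 7), Rational(1, 2)))) = Add(Add(Add(Rational(-1, 2), Pow(Add(361, 4225), Rational(1, 2))), 2108), Mul(Add(-45, 9), Pow(9, Rational(1, 2)))) = Add(Add(Add(Rational(-1, 2), Pow(4586, Rational(1, 2))), 2108), Mul(-36, 3)) = Add(Add(Rational(4215, 2), Pow(4586, Rational(1, 2))), -108) = Add(Rational(3999, 2), Pow(4586, Rational(1, 2)))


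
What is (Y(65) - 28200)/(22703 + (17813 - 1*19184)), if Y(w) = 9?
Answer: -28191/21332 ≈ -1.3215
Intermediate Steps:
(Y(65) - 28200)/(22703 + (17813 - 1*19184)) = (9 - 28200)/(22703 + (17813 - 1*19184)) = -28191/(22703 + (17813 - 19184)) = -28191/(22703 - 1371) = -28191/21332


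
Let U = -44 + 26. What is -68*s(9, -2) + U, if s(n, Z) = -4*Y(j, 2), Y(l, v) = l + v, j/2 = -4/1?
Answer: -1650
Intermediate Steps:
j = -8 (j = 2*(-4/1) = 2*(-4*1) = 2*(-4) = -8)
U = -18
s(n, Z) = 24 (s(n, Z) = -4*(-8 + 2) = -4*(-6) = 24)
-68*s(9, -2) + U = -68*24 - 18 = -1632 - 18 = -1650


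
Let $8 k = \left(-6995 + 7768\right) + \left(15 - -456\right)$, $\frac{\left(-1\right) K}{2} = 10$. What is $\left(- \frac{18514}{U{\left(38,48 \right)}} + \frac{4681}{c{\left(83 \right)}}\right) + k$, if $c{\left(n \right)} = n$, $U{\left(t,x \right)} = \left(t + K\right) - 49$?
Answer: $\frac{4163749}{5146} \approx 809.12$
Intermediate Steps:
$K = -20$ ($K = \left(-2\right) 10 = -20$)
$U{\left(t,x \right)} = -69 + t$ ($U{\left(t,x \right)} = \left(t - 20\right) - 49 = \left(-20 + t\right) - 49 = -69 + t$)
$k = \frac{311}{2}$ ($k = \frac{\left(-6995 + 7768\right) + \left(15 - -456\right)}{8} = \frac{773 + \left(15 + 456\right)}{8} = \frac{773 + 471}{8} = \frac{1}{8} \cdot 1244 = \frac{311}{2} \approx 155.5$)
$\left(- \frac{18514}{U{\left(38,48 \right)}} + \frac{4681}{c{\left(83 \right)}}\right) + k = \left(- \frac{18514}{-69 + 38} + \frac{4681}{83}\right) + \frac{311}{2} = \left(- \frac{18514}{-31} + 4681 \cdot \frac{1}{83}\right) + \frac{311}{2} = \left(\left(-18514\right) \left(- \frac{1}{31}\right) + \frac{4681}{83}\right) + \frac{311}{2} = \left(\frac{18514}{31} + \frac{4681}{83}\right) + \frac{311}{2} = \frac{1681773}{2573} + \frac{311}{2} = \frac{4163749}{5146}$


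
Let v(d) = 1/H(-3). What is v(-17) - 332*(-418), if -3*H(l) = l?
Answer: 138777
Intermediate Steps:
H(l) = -l/3
v(d) = 1 (v(d) = 1/(-1/3*(-3)) = 1/1 = 1)
v(-17) - 332*(-418) = 1 - 332*(-418) = 1 + 138776 = 138777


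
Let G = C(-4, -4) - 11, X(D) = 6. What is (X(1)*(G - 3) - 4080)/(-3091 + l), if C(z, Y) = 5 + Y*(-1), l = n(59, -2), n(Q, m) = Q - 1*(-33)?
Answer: 4110/2999 ≈ 1.3705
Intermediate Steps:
n(Q, m) = 33 + Q (n(Q, m) = Q + 33 = 33 + Q)
l = 92 (l = 33 + 59 = 92)
C(z, Y) = 5 - Y
G = -2 (G = (5 - 1*(-4)) - 11 = (5 + 4) - 11 = 9 - 11 = -2)
(X(1)*(G - 3) - 4080)/(-3091 + l) = (6*(-2 - 3) - 4080)/(-3091 + 92) = (6*(-5) - 4080)/(-2999) = (-30 - 4080)*(-1/2999) = -4110*(-1/2999) = 4110/2999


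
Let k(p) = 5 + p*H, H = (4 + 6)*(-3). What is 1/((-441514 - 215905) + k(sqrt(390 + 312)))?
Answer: -36523/24010696422 + 5*sqrt(78)/24010696422 ≈ -1.5193e-6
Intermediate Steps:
H = -30 (H = 10*(-3) = -30)
k(p) = 5 - 30*p (k(p) = 5 + p*(-30) = 5 - 30*p)
1/((-441514 - 215905) + k(sqrt(390 + 312))) = 1/((-441514 - 215905) + (5 - 30*sqrt(390 + 312))) = 1/(-657419 + (5 - 90*sqrt(78))) = 1/(-657414 - 90*sqrt(78))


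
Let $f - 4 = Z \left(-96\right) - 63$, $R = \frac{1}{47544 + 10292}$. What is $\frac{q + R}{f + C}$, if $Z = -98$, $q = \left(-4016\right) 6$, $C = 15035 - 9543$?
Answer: $- \frac{1393616255}{858344076} \approx -1.6236$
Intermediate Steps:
$C = 5492$ ($C = 15035 - 9543 = 5492$)
$q = -24096$
$R = \frac{1}{57836} \approx 1.729 \cdot 10^{-5}$
$f = 9349$ ($f = 4 - -9345 = 4 + \left(9408 - 63\right) = 4 + 9345 = 9349$)
$\frac{q + R}{f + C} = \frac{-24096 + \frac{1}{57836}}{9349 + 5492} = - \frac{1393616255}{57836 \cdot 14841} = \left(- \frac{1393616255}{57836}\right) \frac{1}{14841} = - \frac{1393616255}{858344076}$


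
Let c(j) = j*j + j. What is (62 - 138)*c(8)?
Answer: -5472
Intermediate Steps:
c(j) = j + j**2 (c(j) = j**2 + j = j + j**2)
(62 - 138)*c(8) = (62 - 138)*(8*(1 + 8)) = -608*9 = -76*72 = -5472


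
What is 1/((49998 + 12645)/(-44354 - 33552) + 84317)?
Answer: 77906/6568737559 ≈ 1.1860e-5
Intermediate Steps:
1/((49998 + 12645)/(-44354 - 33552) + 84317) = 1/(62643/(-77906) + 84317) = 1/(62643*(-1/77906) + 84317) = 1/(-62643/77906 + 84317) = 1/(6568737559/77906) = 77906/6568737559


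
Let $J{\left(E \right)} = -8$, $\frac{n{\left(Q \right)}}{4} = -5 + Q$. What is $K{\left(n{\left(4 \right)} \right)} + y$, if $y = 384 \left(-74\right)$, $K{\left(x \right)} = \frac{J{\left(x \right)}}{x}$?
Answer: $-28414$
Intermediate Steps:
$n{\left(Q \right)} = -20 + 4 Q$ ($n{\left(Q \right)} = 4 \left(-5 + Q\right) = -20 + 4 Q$)
$K{\left(x \right)} = - \frac{8}{x}$
$y = -28416$
$K{\left(n{\left(4 \right)} \right)} + y = - \frac{8}{-20 + 4 \cdot 4} - 28416 = - \frac{8}{-20 + 16} - 28416 = - \frac{8}{-4} - 28416 = \left(-8\right) \left(- \frac{1}{4}\right) - 28416 = 2 - 28416 = -28414$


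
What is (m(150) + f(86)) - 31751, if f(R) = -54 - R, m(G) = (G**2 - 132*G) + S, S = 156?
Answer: -29035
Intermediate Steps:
m(G) = 156 + G**2 - 132*G (m(G) = (G**2 - 132*G) + 156 = 156 + G**2 - 132*G)
(m(150) + f(86)) - 31751 = ((156 + 150**2 - 132*150) + (-54 - 1*86)) - 31751 = ((156 + 22500 - 19800) + (-54 - 86)) - 31751 = (2856 - 140) - 31751 = 2716 - 31751 = -29035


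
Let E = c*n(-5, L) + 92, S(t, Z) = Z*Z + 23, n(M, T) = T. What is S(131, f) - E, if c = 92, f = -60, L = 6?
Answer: 2979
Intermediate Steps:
S(t, Z) = 23 + Z² (S(t, Z) = Z² + 23 = 23 + Z²)
E = 644 (E = 92*6 + 92 = 552 + 92 = 644)
S(131, f) - E = (23 + (-60)²) - 1*644 = (23 + 3600) - 644 = 3623 - 644 = 2979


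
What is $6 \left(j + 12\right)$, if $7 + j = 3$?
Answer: $48$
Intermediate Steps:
$j = -4$ ($j = -7 + 3 = -4$)
$6 \left(j + 12\right) = 6 \left(-4 + 12\right) = 6 \cdot 8 = 48$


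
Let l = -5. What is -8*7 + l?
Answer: -61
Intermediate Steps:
-8*7 + l = -8*7 - 5 = -56 - 5 = -61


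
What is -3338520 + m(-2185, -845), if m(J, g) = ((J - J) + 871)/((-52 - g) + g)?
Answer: -13354147/4 ≈ -3.3385e+6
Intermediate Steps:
m(J, g) = -67/4 (m(J, g) = (0 + 871)/(-52) = 871*(-1/52) = -67/4)
-3338520 + m(-2185, -845) = -3338520 - 67/4 = -13354147/4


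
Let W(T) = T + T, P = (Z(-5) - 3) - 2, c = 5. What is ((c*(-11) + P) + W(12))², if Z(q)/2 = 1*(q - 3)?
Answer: 2704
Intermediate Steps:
Z(q) = -6 + 2*q (Z(q) = 2*(1*(q - 3)) = 2*(1*(-3 + q)) = 2*(-3 + q) = -6 + 2*q)
P = -21 (P = ((-6 + 2*(-5)) - 3) - 2 = ((-6 - 10) - 3) - 2 = (-16 - 3) - 2 = -19 - 2 = -21)
W(T) = 2*T
((c*(-11) + P) + W(12))² = ((5*(-11) - 21) + 2*12)² = ((-55 - 21) + 24)² = (-76 + 24)² = (-52)² = 2704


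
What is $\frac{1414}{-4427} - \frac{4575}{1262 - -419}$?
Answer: $- \frac{22630459}{7441787} \approx -3.041$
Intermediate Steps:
$\frac{1414}{-4427} - \frac{4575}{1262 - -419} = 1414 \left(- \frac{1}{4427}\right) - \frac{4575}{1262 + 419} = - \frac{1414}{4427} - \frac{4575}{1681} = - \frac{22630459}{7441787}$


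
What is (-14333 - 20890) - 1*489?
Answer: -35712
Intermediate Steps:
(-14333 - 20890) - 1*489 = -35223 - 489 = -35712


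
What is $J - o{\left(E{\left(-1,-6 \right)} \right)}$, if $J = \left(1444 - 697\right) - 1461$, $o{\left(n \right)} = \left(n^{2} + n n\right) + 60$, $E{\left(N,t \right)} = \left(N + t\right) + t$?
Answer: $-1112$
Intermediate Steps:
$E{\left(N,t \right)} = N + 2 t$
$o{\left(n \right)} = 60 + 2 n^{2}$ ($o{\left(n \right)} = \left(n^{2} + n^{2}\right) + 60 = 2 n^{2} + 60 = 60 + 2 n^{2}$)
$J = -714$ ($J = 747 - 1461 = -714$)
$J - o{\left(E{\left(-1,-6 \right)} \right)} = -714 - \left(60 + 2 \left(-1 + 2 \left(-6\right)\right)^{2}\right) = -714 - \left(60 + 2 \left(-1 - 12\right)^{2}\right) = -714 - \left(60 + 2 \left(-13\right)^{2}\right) = -714 - \left(60 + 2 \cdot 169\right) = -714 - \left(60 + 338\right) = -714 - 398 = -1112$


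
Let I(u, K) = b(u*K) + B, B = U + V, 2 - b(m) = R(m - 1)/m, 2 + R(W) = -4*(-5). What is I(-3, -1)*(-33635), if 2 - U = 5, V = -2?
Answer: 302715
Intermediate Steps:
U = -3 (U = 2 - 1*5 = 2 - 5 = -3)
R(W) = 18 (R(W) = -2 - 4*(-5) = -2 + 20 = 18)
b(m) = 2 - 18/m
B = -5 (B = -3 - 2 = -5)
I(u, K) = -3 - 18/(K*u) (I(u, K) = (2 - 18*1/(K*u)) - 5 = (2 - 18/(K*u)) - 5 = -3 - 18/(K*u))
I(-3, -1)*(-33635) = (-3 - 18/(-1*(-3)))*(-33635) = (-3 - 18*(-1)*(-⅓))*(-33635) = (-3 - 6)*(-33635) = -9*(-33635) = 302715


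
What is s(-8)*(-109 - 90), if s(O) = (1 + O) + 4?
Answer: 597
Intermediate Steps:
s(O) = 5 + O
s(-8)*(-109 - 90) = (5 - 8)*(-109 - 90) = -3*(-199) = 597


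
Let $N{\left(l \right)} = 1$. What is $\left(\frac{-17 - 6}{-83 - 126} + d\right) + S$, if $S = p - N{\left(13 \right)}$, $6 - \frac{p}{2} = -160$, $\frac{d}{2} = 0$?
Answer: $\frac{69202}{209} \approx 331.11$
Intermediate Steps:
$d = 0$ ($d = 2 \cdot 0 = 0$)
$p = 332$ ($p = 12 - -320 = 12 + 320 = 332$)
$S = 331$ ($S = 332 - 1 = 331$)
$\left(\frac{-17 - 6}{-83 - 126} + d\right) + S = \left(\frac{-17 - 6}{-83 - 126} + 0\right) + 331 = \left(- \frac{23}{-209} + 0\right) + 331 = \left(\left(-23\right) \left(- \frac{1}{209}\right) + 0\right) + 331 = \left(\frac{23}{209} + 0\right) + 331 = \frac{23}{209} + 331 = \frac{69202}{209}$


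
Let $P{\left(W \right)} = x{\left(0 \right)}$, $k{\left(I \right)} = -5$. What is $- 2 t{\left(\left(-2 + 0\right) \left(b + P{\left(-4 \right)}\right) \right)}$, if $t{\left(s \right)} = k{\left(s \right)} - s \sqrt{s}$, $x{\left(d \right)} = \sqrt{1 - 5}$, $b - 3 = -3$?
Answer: $10 + 16 \left(- i\right)^{\frac{3}{2}} \approx -1.3137 - 11.314 i$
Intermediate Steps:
$b = 0$ ($b = 3 - 3 = 0$)
$x{\left(d \right)} = 2 i$ ($x{\left(d \right)} = \sqrt{-4} = 2 i$)
$P{\left(W \right)} = 2 i$
$t{\left(s \right)} = -5 - s^{\frac{3}{2}}$ ($t{\left(s \right)} = -5 - s \sqrt{s} = -5 - s^{\frac{3}{2}}$)
$- 2 t{\left(\left(-2 + 0\right) \left(b + P{\left(-4 \right)}\right) \right)} = - 2 \left(-5 - \left(\left(-2 + 0\right) \left(0 + 2 i\right)\right)^{\frac{3}{2}}\right) = - 2 \left(-5 - \left(- 2 \cdot 2 i\right)^{\frac{3}{2}}\right) = - 2 \left(-5 - \left(- 4 i\right)^{\frac{3}{2}}\right) = - 2 \left(-5 - 8 \left(- i\right)^{\frac{3}{2}}\right) = 10 + 16 \left(- i\right)^{\frac{3}{2}}$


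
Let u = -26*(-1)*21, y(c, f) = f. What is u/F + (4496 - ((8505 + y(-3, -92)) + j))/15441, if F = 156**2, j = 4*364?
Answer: -522763/1605864 ≈ -0.32553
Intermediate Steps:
j = 1456
F = 24336
u = 546 (u = 26*21 = 546)
u/F + (4496 - ((8505 + y(-3, -92)) + j))/15441 = 546/24336 + (4496 - ((8505 - 92) + 1456))/15441 = 546*(1/24336) + (4496 - (8413 + 1456))*(1/15441) = 7/312 + (4496 - 1*9869)*(1/15441) = 7/312 + (4496 - 9869)*(1/15441) = 7/312 - 5373*1/15441 = 7/312 - 1791/5147 = -522763/1605864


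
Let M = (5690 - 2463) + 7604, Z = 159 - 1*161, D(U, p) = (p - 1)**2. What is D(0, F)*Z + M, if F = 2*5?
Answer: 10669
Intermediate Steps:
F = 10
D(U, p) = (-1 + p)**2
Z = -2 (Z = 159 - 161 = -2)
M = 10831 (M = 3227 + 7604 = 10831)
D(0, F)*Z + M = (-1 + 10)**2*(-2) + 10831 = 9**2*(-2) + 10831 = 81*(-2) + 10831 = -162 + 10831 = 10669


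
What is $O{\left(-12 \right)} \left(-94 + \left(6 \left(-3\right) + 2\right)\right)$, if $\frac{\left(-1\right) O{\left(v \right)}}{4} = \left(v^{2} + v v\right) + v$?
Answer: $121440$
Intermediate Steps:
$O{\left(v \right)} = - 8 v^{2} - 4 v$ ($O{\left(v \right)} = - 4 \left(\left(v^{2} + v v\right) + v\right) = - 4 \left(\left(v^{2} + v^{2}\right) + v\right) = - 4 \left(2 v^{2} + v\right) = - 4 \left(v + 2 v^{2}\right) = - 8 v^{2} - 4 v$)
$O{\left(-12 \right)} \left(-94 + \left(6 \left(-3\right) + 2\right)\right) = \left(-4\right) \left(-12\right) \left(1 + 2 \left(-12\right)\right) \left(-94 + \left(6 \left(-3\right) + 2\right)\right) = \left(-4\right) \left(-12\right) \left(1 - 24\right) \left(-94 + \left(-18 + 2\right)\right) = \left(-4\right) \left(-12\right) \left(-23\right) \left(-94 - 16\right) = \left(-1104\right) \left(-110\right) = 121440$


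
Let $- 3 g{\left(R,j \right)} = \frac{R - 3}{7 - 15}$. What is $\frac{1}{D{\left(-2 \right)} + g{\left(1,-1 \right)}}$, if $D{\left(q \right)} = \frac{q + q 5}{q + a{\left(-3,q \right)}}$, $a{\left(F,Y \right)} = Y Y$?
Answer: $- \frac{12}{73} \approx -0.16438$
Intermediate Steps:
$a{\left(F,Y \right)} = Y^{2}$
$D{\left(q \right)} = \frac{6 q}{q + q^{2}}$ ($D{\left(q \right)} = \frac{q + q 5}{q + q^{2}} = \frac{q + 5 q}{q + q^{2}} = \frac{6 q}{q + q^{2}}$)
$g{\left(R,j \right)} = - \frac{1}{8} + \frac{R}{24}$ ($g{\left(R,j \right)} = - \frac{\left(R - 3\right) \frac{1}{7 - 15}}{3} = - \frac{\left(-3 + R\right) \frac{1}{-8}}{3} = - \frac{\left(-3 + R\right) \left(- \frac{1}{8}\right)}{3} = - \frac{\frac{3}{8} - \frac{R}{8}}{3} = - \frac{1}{8} + \frac{R}{24}$)
$\frac{1}{D{\left(-2 \right)} + g{\left(1,-1 \right)}} = \frac{1}{\frac{6}{1 - 2} + \left(- \frac{1}{8} + \frac{1}{24} \cdot 1\right)} = \frac{1}{\frac{6}{-1} + \left(- \frac{1}{8} + \frac{1}{24}\right)} = \frac{1}{6 \left(-1\right) - \frac{1}{12}} = \frac{1}{-6 - \frac{1}{12}} = \frac{1}{- \frac{73}{12}} = - \frac{12}{73}$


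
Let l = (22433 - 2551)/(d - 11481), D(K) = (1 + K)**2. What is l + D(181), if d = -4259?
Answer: 260675939/7870 ≈ 33123.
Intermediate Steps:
l = -9941/7870 (l = (22433 - 2551)/(-4259 - 11481) = 19882/(-15740) = 19882*(-1/15740) = -9941/7870 ≈ -1.2632)
l + D(181) = -9941/7870 + (1 + 181)**2 = -9941/7870 + 182**2 = -9941/7870 + 33124 = 260675939/7870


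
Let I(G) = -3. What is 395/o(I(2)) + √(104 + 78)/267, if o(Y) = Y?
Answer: -395/3 + √182/267 ≈ -131.62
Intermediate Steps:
395/o(I(2)) + √(104 + 78)/267 = 395/(-3) + √(104 + 78)/267 = 395*(-⅓) + √182*(1/267) = -395/3 + √182/267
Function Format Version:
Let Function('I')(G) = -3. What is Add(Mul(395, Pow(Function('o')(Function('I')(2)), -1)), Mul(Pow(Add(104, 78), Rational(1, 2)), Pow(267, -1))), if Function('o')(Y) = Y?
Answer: Add(Rational(-395, 3), Mul(Rational(1, 267), Pow(182, Rational(1, 2)))) ≈ -131.62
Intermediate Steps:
Add(Mul(395, Pow(Function('o')(Function('I')(2)), -1)), Mul(Pow(Add(104, 78), Rational(1, 2)), Pow(267, -1))) = Add(Mul(395, Pow(-3, -1)), Mul(Pow(Add(104, 78), Rational(1, 2)), Pow(267, -1))) = Add(Mul(395, Rational(-1, 3)), Mul(Pow(182, Rational(1, 2)), Rational(1, 267))) = Add(Rational(-395, 3), Mul(Rational(1, 267), Pow(182, Rational(1, 2))))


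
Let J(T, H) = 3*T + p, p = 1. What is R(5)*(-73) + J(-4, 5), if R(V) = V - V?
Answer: -11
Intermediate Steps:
J(T, H) = 1 + 3*T (J(T, H) = 3*T + 1 = 1 + 3*T)
R(V) = 0
R(5)*(-73) + J(-4, 5) = 0*(-73) + (1 + 3*(-4)) = 0 + (1 - 12) = 0 - 11 = -11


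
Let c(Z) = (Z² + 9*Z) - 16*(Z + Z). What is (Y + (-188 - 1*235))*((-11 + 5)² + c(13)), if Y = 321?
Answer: 9588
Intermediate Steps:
c(Z) = Z² - 23*Z (c(Z) = (Z² + 9*Z) - 32*Z = Z² - 23*Z)
(Y + (-188 - 1*235))*((-11 + 5)² + c(13)) = (321 + (-188 - 1*235))*((-11 + 5)² + 13*(-23 + 13)) = (321 + (-188 - 235))*((-6)² + 13*(-10)) = (321 - 423)*(36 - 130) = -102*(-94) = 9588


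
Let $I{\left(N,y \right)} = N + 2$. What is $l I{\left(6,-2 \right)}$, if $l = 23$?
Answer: $184$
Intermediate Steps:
$I{\left(N,y \right)} = 2 + N$
$l I{\left(6,-2 \right)} = 23 \left(2 + 6\right) = 23 \cdot 8 = 184$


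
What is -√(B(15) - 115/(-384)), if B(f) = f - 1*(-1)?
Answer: -√37554/48 ≈ -4.0373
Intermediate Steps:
B(f) = 1 + f (B(f) = f + 1 = 1 + f)
-√(B(15) - 115/(-384)) = -√((1 + 15) - 115/(-384)) = -√(16 - 115*(-1/384)) = -√(16 + 115/384) = -√(6259/384) = -√37554/48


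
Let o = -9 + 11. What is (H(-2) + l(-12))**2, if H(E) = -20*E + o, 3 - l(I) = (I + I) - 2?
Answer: 5041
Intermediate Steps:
o = 2
l(I) = 5 - 2*I (l(I) = 3 - ((I + I) - 2) = 3 - (2*I - 2) = 3 - (-2 + 2*I) = 3 + (2 - 2*I) = 5 - 2*I)
H(E) = 2 - 20*E (H(E) = -20*E + 2 = 2 - 20*E)
(H(-2) + l(-12))**2 = ((2 - 20*(-2)) + (5 - 2*(-12)))**2 = ((2 + 40) + (5 + 24))**2 = (42 + 29)**2 = 71**2 = 5041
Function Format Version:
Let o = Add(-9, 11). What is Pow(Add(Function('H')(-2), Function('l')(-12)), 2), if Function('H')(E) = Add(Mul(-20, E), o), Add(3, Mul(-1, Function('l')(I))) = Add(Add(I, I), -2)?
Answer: 5041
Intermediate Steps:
o = 2
Function('l')(I) = Add(5, Mul(-2, I)) (Function('l')(I) = Add(3, Mul(-1, Add(Add(I, I), -2))) = Add(3, Mul(-1, Add(Mul(2, I), -2))) = Add(3, Mul(-1, Add(-2, Mul(2, I)))) = Add(3, Add(2, Mul(-2, I))) = Add(5, Mul(-2, I)))
Function('H')(E) = Add(2, Mul(-20, E)) (Function('H')(E) = Add(Mul(-20, E), 2) = Add(2, Mul(-20, E)))
Pow(Add(Function('H')(-2), Function('l')(-12)), 2) = Pow(Add(Add(2, Mul(-20, -2)), Add(5, Mul(-2, -12))), 2) = Pow(Add(Add(2, 40), Add(5, 24)), 2) = Pow(Add(42, 29), 2) = Pow(71, 2) = 5041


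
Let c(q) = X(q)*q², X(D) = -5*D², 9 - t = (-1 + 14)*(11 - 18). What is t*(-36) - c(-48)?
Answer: 26538480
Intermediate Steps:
t = 100 (t = 9 - (-1 + 14)*(11 - 18) = 9 - 13*(-7) = 9 - 1*(-91) = 9 + 91 = 100)
c(q) = -5*q⁴ (c(q) = (-5*q²)*q² = -5*q⁴)
t*(-36) - c(-48) = 100*(-36) - (-5)*(-48)⁴ = -3600 - (-5)*5308416 = -3600 - 1*(-26542080) = -3600 + 26542080 = 26538480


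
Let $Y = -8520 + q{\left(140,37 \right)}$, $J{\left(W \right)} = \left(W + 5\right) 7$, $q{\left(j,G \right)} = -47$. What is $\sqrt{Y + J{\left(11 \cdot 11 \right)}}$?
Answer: $i \sqrt{7685} \approx 87.664 i$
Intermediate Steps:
$J{\left(W \right)} = 35 + 7 W$ ($J{\left(W \right)} = \left(5 + W\right) 7 = 35 + 7 W$)
$Y = -8567$ ($Y = -8520 - 47 = -8567$)
$\sqrt{Y + J{\left(11 \cdot 11 \right)}} = \sqrt{-8567 + \left(35 + 7 \cdot 11 \cdot 11\right)} = \sqrt{-8567 + \left(35 + 7 \cdot 121\right)} = \sqrt{-8567 + \left(35 + 847\right)} = \sqrt{-8567 + 882} = \sqrt{-7685} = i \sqrt{7685}$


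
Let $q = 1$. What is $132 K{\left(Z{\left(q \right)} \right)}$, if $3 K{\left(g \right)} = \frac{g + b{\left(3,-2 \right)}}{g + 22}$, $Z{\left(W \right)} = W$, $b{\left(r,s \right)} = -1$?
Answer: $0$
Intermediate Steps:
$K{\left(g \right)} = \frac{-1 + g}{3 \left(22 + g\right)}$ ($K{\left(g \right)} = \frac{\left(g - 1\right) \frac{1}{g + 22}}{3} = \frac{\left(-1 + g\right) \frac{1}{22 + g}}{3} = \frac{\frac{1}{22 + g} \left(-1 + g\right)}{3} = \frac{-1 + g}{3 \left(22 + g\right)}$)
$132 K{\left(Z{\left(q \right)} \right)} = 132 \frac{-1 + 1}{3 \left(22 + 1\right)} = 132 \cdot \frac{1}{3} \cdot \frac{1}{23} \cdot 0 = 132 \cdot 0 = 0$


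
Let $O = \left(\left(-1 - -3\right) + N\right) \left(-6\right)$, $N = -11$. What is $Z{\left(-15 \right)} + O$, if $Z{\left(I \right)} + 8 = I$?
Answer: $31$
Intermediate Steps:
$Z{\left(I \right)} = -8 + I$
$O = 54$ ($O = \left(\left(-1 - -3\right) - 11\right) \left(-6\right) = \left(\left(-1 + 3\right) - 11\right) \left(-6\right) = \left(2 - 11\right) \left(-6\right) = \left(-9\right) \left(-6\right) = 54$)
$Z{\left(-15 \right)} + O = \left(-8 - 15\right) + 54 = -23 + 54 = 31$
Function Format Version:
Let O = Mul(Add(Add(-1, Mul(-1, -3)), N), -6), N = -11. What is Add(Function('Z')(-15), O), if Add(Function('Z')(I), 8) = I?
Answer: 31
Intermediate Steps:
Function('Z')(I) = Add(-8, I)
O = 54 (O = Mul(Add(Add(-1, Mul(-1, -3)), -11), -6) = Mul(Add(Add(-1, 3), -11), -6) = Mul(Add(2, -11), -6) = Mul(-9, -6) = 54)
Add(Function('Z')(-15), O) = Add(Add(-8, -15), 54) = Add(-23, 54) = 31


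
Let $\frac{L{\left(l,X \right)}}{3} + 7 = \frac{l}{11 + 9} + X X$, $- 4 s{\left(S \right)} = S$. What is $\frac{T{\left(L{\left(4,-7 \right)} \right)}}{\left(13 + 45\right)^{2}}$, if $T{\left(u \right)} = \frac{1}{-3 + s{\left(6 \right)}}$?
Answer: $- \frac{1}{15138} \approx -6.6059 \cdot 10^{-5}$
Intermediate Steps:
$s{\left(S \right)} = - \frac{S}{4}$
$L{\left(l,X \right)} = -21 + 3 X^{2} + \frac{3 l}{20}$ ($L{\left(l,X \right)} = -21 + 3 \left(\frac{l}{11 + 9} + X X\right) = -21 + 3 \left(\frac{l}{20} + X^{2}\right) = -21 + 3 \left(X^{2} + \frac{l}{20}\right) = -21 + \left(3 X^{2} + \frac{3 l}{20}\right) = -21 + 3 X^{2} + \frac{3 l}{20}$)
$T{\left(u \right)} = - \frac{2}{9}$ ($T{\left(u \right)} = \frac{1}{-3 - \frac{3}{2}} = \frac{1}{- \frac{9}{2}} = - \frac{2}{9}$)
$\frac{T{\left(L{\left(4,-7 \right)} \right)}}{\left(13 + 45\right)^{2}} = - \frac{2}{9 \left(13 + 45\right)^{2}} = - \frac{2}{9 \cdot 58^{2}} = - \frac{2}{9 \cdot 3364} = \left(- \frac{2}{9}\right) \frac{1}{3364} = - \frac{1}{15138}$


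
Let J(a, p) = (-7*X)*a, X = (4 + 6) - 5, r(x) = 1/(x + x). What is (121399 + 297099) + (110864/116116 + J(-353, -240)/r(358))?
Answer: 20688028106/2233 ≈ 9.2647e+6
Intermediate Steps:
r(x) = 1/(2*x)
X = 5 (X = 10 - 5 = 5)
J(a, p) = -35*a (J(a, p) = (-7*5)*a = -35*a)
(121399 + 297099) + (110864/116116 + J(-353, -240)/r(358)) = (121399 + 297099) + (110864/116116 + (-35*(-353))/(((½)/358))) = 418498 + (110864*(1/116116) + 12355/(((½)*(1/358)))) = 418498 + (2132/2233 + 12355/(1/716)) = 418498 + (2132/2233 + 12355*716) = 418498 + (2132/2233 + 8846180) = 418498 + 19753522072/2233 = 20688028106/2233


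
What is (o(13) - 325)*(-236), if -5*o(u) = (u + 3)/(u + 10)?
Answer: 8824276/115 ≈ 76733.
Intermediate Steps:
o(u) = -(3 + u)/(5*(10 + u)) (o(u) = -(u + 3)/(5*(u + 10)) = -(3 + u)/(5*(10 + u)))
(o(13) - 325)*(-236) = ((-3 - 1*13)/(5*(10 + 13)) - 325)*(-236) = ((⅕)*(-3 - 13)/23 - 325)*(-236) = ((⅕)*(1/23)*(-16) - 325)*(-236) = (-16/115 - 325)*(-236) = -37391/115*(-236) = 8824276/115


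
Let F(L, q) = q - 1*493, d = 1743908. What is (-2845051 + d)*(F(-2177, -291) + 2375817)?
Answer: -2615250962719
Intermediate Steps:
F(L, q) = -493 + q (F(L, q) = q - 493 = -493 + q)
(-2845051 + d)*(F(-2177, -291) + 2375817) = (-2845051 + 1743908)*((-493 - 291) + 2375817) = -1101143*(-784 + 2375817) = -1101143*2375033 = -2615250962719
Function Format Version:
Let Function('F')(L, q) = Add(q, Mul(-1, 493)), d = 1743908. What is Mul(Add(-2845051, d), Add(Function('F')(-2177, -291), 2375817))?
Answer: -2615250962719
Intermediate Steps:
Function('F')(L, q) = Add(-493, q) (Function('F')(L, q) = Add(q, -493) = Add(-493, q))
Mul(Add(-2845051, d), Add(Function('F')(-2177, -291), 2375817)) = Mul(Add(-2845051, 1743908), Add(Add(-493, -291), 2375817)) = Mul(-1101143, Add(-784, 2375817)) = Mul(-1101143, 2375033) = -2615250962719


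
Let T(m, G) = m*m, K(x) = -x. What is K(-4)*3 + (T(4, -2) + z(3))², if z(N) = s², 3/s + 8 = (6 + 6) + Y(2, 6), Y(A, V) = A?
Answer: 4417/16 ≈ 276.06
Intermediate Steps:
T(m, G) = m²
s = ½ (s = 3/(-8 + ((6 + 6) + 2)) = 3/(-8 + (12 + 2)) = 3/(-8 + 14) = 3/6 = 3*(⅙) = ½ ≈ 0.50000)
z(N) = ¼ (z(N) = (½)² = ¼)
K(-4)*3 + (T(4, -2) + z(3))² = -1*(-4)*3 + (4² + ¼)² = 4*3 + (16 + ¼)² = 12 + (65/4)² = 12 + 4225/16 = 4417/16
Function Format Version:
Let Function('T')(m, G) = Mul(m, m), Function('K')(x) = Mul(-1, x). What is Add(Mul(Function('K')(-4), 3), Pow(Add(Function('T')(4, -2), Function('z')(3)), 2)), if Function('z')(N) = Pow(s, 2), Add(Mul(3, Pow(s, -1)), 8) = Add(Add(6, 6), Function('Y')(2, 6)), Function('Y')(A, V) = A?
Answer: Rational(4417, 16) ≈ 276.06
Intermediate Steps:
Function('T')(m, G) = Pow(m, 2)
s = Rational(1, 2) (s = Mul(3, Pow(Add(-8, Add(Add(6, 6), 2)), -1)) = Mul(3, Pow(Add(-8, Add(12, 2)), -1)) = Mul(3, Pow(Add(-8, 14), -1)) = Mul(3, Pow(6, -1)) = Mul(3, Rational(1, 6)) = Rational(1, 2) ≈ 0.50000)
Function('z')(N) = Rational(1, 4) (Function('z')(N) = Pow(Rational(1, 2), 2) = Rational(1, 4))
Add(Mul(Function('K')(-4), 3), Pow(Add(Function('T')(4, -2), Function('z')(3)), 2)) = Add(Mul(Mul(-1, -4), 3), Pow(Add(Pow(4, 2), Rational(1, 4)), 2)) = Add(Mul(4, 3), Pow(Add(16, Rational(1, 4)), 2)) = Add(12, Pow(Rational(65, 4), 2)) = Add(12, Rational(4225, 16)) = Rational(4417, 16)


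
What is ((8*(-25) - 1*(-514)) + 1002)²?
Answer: 1731856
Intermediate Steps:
((8*(-25) - 1*(-514)) + 1002)² = ((-200 + 514) + 1002)² = (314 + 1002)² = 1316² = 1731856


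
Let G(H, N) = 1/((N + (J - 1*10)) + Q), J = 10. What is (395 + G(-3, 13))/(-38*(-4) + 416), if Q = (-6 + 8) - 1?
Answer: 5531/7952 ≈ 0.69555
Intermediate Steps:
Q = 1 (Q = 2 - 1 = 1)
G(H, N) = 1/(1 + N) (G(H, N) = 1/((N + (10 - 1*10)) + 1) = 1/((N + (10 - 10)) + 1) = 1/((N + 0) + 1) = 1/(N + 1) = 1/(1 + N))
(395 + G(-3, 13))/(-38*(-4) + 416) = (395 + 1/(1 + 13))/(-38*(-4) + 416) = (395 + 1/14)/(152 + 416) = (395 + 1/14)/568 = (5531/14)*(1/568) = 5531/7952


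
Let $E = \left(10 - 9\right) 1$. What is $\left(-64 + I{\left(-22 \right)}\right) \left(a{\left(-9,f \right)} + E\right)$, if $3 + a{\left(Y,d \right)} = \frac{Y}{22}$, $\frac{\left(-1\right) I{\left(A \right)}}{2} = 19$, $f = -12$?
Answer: $\frac{2703}{11} \approx 245.73$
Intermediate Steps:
$I{\left(A \right)} = -38$ ($I{\left(A \right)} = \left(-2\right) 19 = -38$)
$E = 1$ ($E = 1 \cdot 1 = 1$)
$a{\left(Y,d \right)} = -3 + \frac{Y}{22}$
$\left(-64 + I{\left(-22 \right)}\right) \left(a{\left(-9,f \right)} + E\right) = \left(-64 - 38\right) \left(\left(-3 + \frac{1}{22} \left(-9\right)\right) + 1\right) = - 102 \left(\left(-3 - \frac{9}{22}\right) + 1\right) = - 102 \left(- \frac{75}{22} + 1\right) = \left(-102\right) \left(- \frac{53}{22}\right) = \frac{2703}{11}$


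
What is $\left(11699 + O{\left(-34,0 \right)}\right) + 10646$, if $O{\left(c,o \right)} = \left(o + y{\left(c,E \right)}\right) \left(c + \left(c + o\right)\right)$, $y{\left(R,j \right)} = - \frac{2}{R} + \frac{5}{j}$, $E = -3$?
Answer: $\frac{67363}{3} \approx 22454.0$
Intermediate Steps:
$O{\left(c,o \right)} = \left(o + 2 c\right) \left(- \frac{5}{3} + o - \frac{2}{c}\right)$ ($O{\left(c,o \right)} = \left(o + \left(- \frac{2}{c} + \frac{5}{-3}\right)\right) \left(c + \left(c + o\right)\right) = \left(o + \left(- \frac{2}{c} + 5 \left(- \frac{1}{3}\right)\right)\right) \left(o + 2 c\right) = \left(o - \left(\frac{5}{3} + \frac{2}{c}\right)\right) \left(o + 2 c\right) = \left(- \frac{5}{3} + o - \frac{2}{c}\right) \left(o + 2 c\right) = \left(o + 2 c\right) \left(- \frac{5}{3} + o - \frac{2}{c}\right)$)
$\left(11699 + O{\left(-34,0 \right)}\right) + 10646 = \left(11699 - \left(- \frac{328}{3} + 0 + 0\right)\right) + 10646 = \left(11699 + \left(-4 + 0 + \frac{340}{3} + 0 - 0 \left(- \frac{1}{34}\right) + 0\right)\right) + 10646 = \left(11699 + \left(-4 + 0 + \frac{340}{3} + 0 + 0 + 0\right)\right) + 10646 = \left(11699 + \frac{328}{3}\right) + 10646 = \frac{35425}{3} + 10646 = \frac{67363}{3}$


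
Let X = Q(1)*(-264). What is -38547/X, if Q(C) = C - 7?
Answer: -4283/176 ≈ -24.335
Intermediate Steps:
Q(C) = -7 + C
X = 1584 (X = (-7 + 1)*(-264) = -6*(-264) = 1584)
-38547/X = -38547/1584 = -38547*1/1584 = -4283/176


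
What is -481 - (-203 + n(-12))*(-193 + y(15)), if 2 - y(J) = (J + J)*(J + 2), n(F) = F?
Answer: -151196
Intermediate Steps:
y(J) = 2 - 2*J*(2 + J) (y(J) = 2 - (J + J)*(J + 2) = 2 - 2*J*(2 + J))
-481 - (-203 + n(-12))*(-193 + y(15)) = -481 - (-203 - 12)*(-193 + (2 - 4*15 - 2*15²)) = -481 - (-215)*(-193 + (2 - 60 - 2*225)) = -481 - (-215)*(-193 + (2 - 60 - 450)) = -481 - (-215)*(-193 - 508) = -481 - (-215)*(-701) = -481 - 1*150715 = -481 - 150715 = -151196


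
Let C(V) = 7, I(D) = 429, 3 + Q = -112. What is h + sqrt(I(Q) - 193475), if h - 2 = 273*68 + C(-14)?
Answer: 18573 + I*sqrt(193046) ≈ 18573.0 + 439.37*I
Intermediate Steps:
Q = -115 (Q = -3 - 112 = -115)
h = 18573 (h = 2 + (273*68 + 7) = 2 + (18564 + 7) = 2 + 18571 = 18573)
h + sqrt(I(Q) - 193475) = 18573 + sqrt(429 - 193475) = 18573 + sqrt(-193046) = 18573 + I*sqrt(193046)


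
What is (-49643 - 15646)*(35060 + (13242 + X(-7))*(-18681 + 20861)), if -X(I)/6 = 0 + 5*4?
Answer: -1869943554780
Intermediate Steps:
X(I) = -120 (X(I) = -6*(0 + 5*4) = -6*(0 + 20) = -6*20 = -120)
(-49643 - 15646)*(35060 + (13242 + X(-7))*(-18681 + 20861)) = (-49643 - 15646)*(35060 + (13242 - 120)*(-18681 + 20861)) = -65289*(35060 + 13122*2180) = -65289*(35060 + 28605960) = -65289*28641020 = -1869943554780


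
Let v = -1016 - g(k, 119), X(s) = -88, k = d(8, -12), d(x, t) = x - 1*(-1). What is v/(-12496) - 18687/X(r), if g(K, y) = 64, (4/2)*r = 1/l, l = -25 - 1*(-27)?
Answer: 1327317/6248 ≈ 212.44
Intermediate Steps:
d(x, t) = 1 + x (d(x, t) = x + 1 = 1 + x)
l = 2 (l = -25 + 27 = 2)
k = 9 (k = 1 + 8 = 9)
r = ¼ (r = (½)/2 = (½)*(½) = ¼ ≈ 0.25000)
v = -1080 (v = -1016 - 1*64 = -1016 - 64 = -1080)
v/(-12496) - 18687/X(r) = -1080/(-12496) - 18687/(-88) = -1080*(-1/12496) - 18687*(-1/88) = 135/1562 + 18687/88 = 1327317/6248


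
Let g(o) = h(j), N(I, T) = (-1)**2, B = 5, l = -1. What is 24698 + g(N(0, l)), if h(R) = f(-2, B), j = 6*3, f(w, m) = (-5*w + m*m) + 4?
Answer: 24737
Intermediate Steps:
f(w, m) = 4 + m**2 - 5*w (f(w, m) = (-5*w + m**2) + 4 = (m**2 - 5*w) + 4 = 4 + m**2 - 5*w)
N(I, T) = 1
j = 18
h(R) = 39 (h(R) = 4 + 5**2 - 5*(-2) = 4 + 25 + 10 = 39)
g(o) = 39
24698 + g(N(0, l)) = 24698 + 39 = 24737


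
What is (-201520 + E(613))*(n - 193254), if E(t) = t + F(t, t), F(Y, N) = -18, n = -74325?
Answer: 53763310575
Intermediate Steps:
E(t) = -18 + t (E(t) = t - 18 = -18 + t)
(-201520 + E(613))*(n - 193254) = (-201520 + (-18 + 613))*(-74325 - 193254) = (-201520 + 595)*(-267579) = -200925*(-267579) = 53763310575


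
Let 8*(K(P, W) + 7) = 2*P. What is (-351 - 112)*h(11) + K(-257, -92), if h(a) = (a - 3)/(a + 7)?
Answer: -9973/36 ≈ -277.03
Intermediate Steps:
K(P, W) = -7 + P/4 (K(P, W) = -7 + (2*P)/8 = -7 + P/4)
h(a) = (-3 + a)/(7 + a)
(-351 - 112)*h(11) + K(-257, -92) = (-351 - 112)*((-3 + 11)/(7 + 11)) + (-7 + (¼)*(-257)) = -463*8/18 + (-7 - 257/4) = -463*8/18 - 285/4 = -463*4/9 - 285/4 = -1852/9 - 285/4 = -9973/36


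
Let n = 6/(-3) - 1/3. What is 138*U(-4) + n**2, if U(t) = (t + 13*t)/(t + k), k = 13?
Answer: -7679/9 ≈ -853.22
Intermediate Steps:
n = -7/3 (n = 6*(-1/3) - 1*1/3 = -2 - 1/3 = -7/3 ≈ -2.3333)
U(t) = 14*t/(13 + t) (U(t) = (t + 13*t)/(t + 13) = (14*t)/(13 + t) = 14*t/(13 + t))
138*U(-4) + n**2 = 138*(14*(-4)/(13 - 4)) + (-7/3)**2 = 138*(14*(-4)/9) + 49/9 = 138*(14*(-4)*(1/9)) + 49/9 = 138*(-56/9) + 49/9 = -2576/3 + 49/9 = -7679/9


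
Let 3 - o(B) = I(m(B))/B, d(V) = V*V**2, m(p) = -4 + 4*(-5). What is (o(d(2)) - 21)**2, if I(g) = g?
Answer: 225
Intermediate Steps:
m(p) = -24 (m(p) = -4 - 20 = -24)
d(V) = V**3
o(B) = 3 + 24/B (o(B) = 3 - (-24)/B = 3 + 24/B)
(o(d(2)) - 21)**2 = ((3 + 24/(2**3)) - 21)**2 = ((3 + 24/8) - 21)**2 = ((3 + 24*(1/8)) - 21)**2 = ((3 + 3) - 21)**2 = (6 - 21)**2 = (-15)**2 = 225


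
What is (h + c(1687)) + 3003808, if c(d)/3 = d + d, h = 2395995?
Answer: 5409925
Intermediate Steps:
c(d) = 6*d (c(d) = 3*(d + d) = 3*(2*d) = 6*d)
(h + c(1687)) + 3003808 = (2395995 + 6*1687) + 3003808 = (2395995 + 10122) + 3003808 = 2406117 + 3003808 = 5409925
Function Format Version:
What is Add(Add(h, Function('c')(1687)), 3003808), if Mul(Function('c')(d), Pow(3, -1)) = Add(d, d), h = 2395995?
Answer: 5409925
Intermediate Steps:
Function('c')(d) = Mul(6, d) (Function('c')(d) = Mul(3, Add(d, d)) = Mul(3, Mul(2, d)) = Mul(6, d))
Add(Add(h, Function('c')(1687)), 3003808) = Add(Add(2395995, Mul(6, 1687)), 3003808) = Add(Add(2395995, 10122), 3003808) = Add(2406117, 3003808) = 5409925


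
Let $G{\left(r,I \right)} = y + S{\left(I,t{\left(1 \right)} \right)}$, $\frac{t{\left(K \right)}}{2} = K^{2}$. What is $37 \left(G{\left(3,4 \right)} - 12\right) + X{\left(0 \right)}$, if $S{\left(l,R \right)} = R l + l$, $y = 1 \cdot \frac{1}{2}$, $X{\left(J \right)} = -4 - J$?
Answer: $\frac{29}{2} \approx 14.5$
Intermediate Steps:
$t{\left(K \right)} = 2 K^{2}$
$y = \frac{1}{2}$ ($y = 1 \cdot \frac{1}{2} = \frac{1}{2} \approx 0.5$)
$S{\left(l,R \right)} = l + R l$
$G{\left(r,I \right)} = \frac{1}{2} + 3 I$ ($G{\left(r,I \right)} = \frac{1}{2} + I \left(1 + 2 \cdot 1^{2}\right) = \frac{1}{2} + I \left(1 + 2 \cdot 1\right) = \frac{1}{2} + I \left(1 + 2\right) = \frac{1}{2} + I 3 = \frac{1}{2} + 3 I$)
$37 \left(G{\left(3,4 \right)} - 12\right) + X{\left(0 \right)} = 37 \left(\left(\frac{1}{2} + 3 \cdot 4\right) - 12\right) - 4 = 37 \left(\left(\frac{1}{2} + 12\right) - 12\right) + \left(-4 + 0\right) = 37 \left(\frac{25}{2} - 12\right) - 4 = 37 \cdot \frac{1}{2} - 4 = \frac{37}{2} - 4 = \frac{29}{2}$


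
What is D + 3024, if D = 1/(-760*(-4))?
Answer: 9192961/3040 ≈ 3024.0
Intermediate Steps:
D = 1/3040 ≈ 0.00032895
D + 3024 = 1/3040 + 3024 = 9192961/3040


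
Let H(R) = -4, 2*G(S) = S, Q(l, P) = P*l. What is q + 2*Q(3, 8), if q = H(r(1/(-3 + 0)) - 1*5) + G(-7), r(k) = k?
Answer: 81/2 ≈ 40.500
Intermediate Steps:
G(S) = S/2
q = -15/2 (q = -4 + (½)*(-7) = -4 - 7/2 = -15/2 ≈ -7.5000)
q + 2*Q(3, 8) = -15/2 + 2*(8*3) = -15/2 + 2*24 = -15/2 + 48 = 81/2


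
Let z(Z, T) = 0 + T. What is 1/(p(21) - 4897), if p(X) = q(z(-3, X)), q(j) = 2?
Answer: -1/4895 ≈ -0.00020429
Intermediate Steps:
z(Z, T) = T
p(X) = 2
1/(p(21) - 4897) = 1/(2 - 4897) = 1/(-4895) = -1/4895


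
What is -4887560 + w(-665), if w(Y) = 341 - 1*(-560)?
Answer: -4886659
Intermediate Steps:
w(Y) = 901 (w(Y) = 341 + 560 = 901)
-4887560 + w(-665) = -4887560 + 901 = -4886659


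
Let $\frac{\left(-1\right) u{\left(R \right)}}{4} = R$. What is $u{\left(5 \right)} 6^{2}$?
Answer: $-720$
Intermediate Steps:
$u{\left(R \right)} = - 4 R$
$u{\left(5 \right)} 6^{2} = \left(-4\right) 5 \cdot 6^{2} = \left(-20\right) 36 = -720$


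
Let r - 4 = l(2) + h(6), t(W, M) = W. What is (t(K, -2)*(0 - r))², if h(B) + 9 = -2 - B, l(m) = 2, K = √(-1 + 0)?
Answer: -121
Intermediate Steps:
K = I (K = √(-1) = I ≈ 1.0*I)
h(B) = -11 - B (h(B) = -9 + (-2 - B) = -11 - B)
r = -11 (r = 4 + (2 + (-11 - 1*6)) = 4 + (2 + (-11 - 6)) = 4 + (2 - 17) = 4 - 15 = -11)
(t(K, -2)*(0 - r))² = (I*(0 - 1*(-11)))² = (I*(0 + 11))² = (I*11)² = (11*I)² = -121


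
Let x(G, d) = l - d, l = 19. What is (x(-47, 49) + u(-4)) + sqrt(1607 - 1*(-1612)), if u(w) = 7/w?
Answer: -127/4 + sqrt(3219) ≈ 24.986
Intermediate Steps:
x(G, d) = 19 - d
(x(-47, 49) + u(-4)) + sqrt(1607 - 1*(-1612)) = ((19 - 1*49) + 7/(-4)) + sqrt(1607 - 1*(-1612)) = ((19 - 49) + 7*(-1/4)) + sqrt(1607 + 1612) = (-30 - 7/4) + sqrt(3219) = -127/4 + sqrt(3219)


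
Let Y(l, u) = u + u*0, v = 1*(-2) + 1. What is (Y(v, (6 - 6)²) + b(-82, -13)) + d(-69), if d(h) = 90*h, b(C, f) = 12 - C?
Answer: -6116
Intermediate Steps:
v = -1 (v = -2 + 1 = -1)
Y(l, u) = u (Y(l, u) = u + 0 = u)
(Y(v, (6 - 6)²) + b(-82, -13)) + d(-69) = ((6 - 6)² + (12 - 1*(-82))) + 90*(-69) = (0² + (12 + 82)) - 6210 = (0 + 94) - 6210 = 94 - 6210 = -6116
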